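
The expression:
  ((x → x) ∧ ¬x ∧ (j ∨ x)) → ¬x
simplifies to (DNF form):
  True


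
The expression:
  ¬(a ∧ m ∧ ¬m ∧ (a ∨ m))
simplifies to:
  True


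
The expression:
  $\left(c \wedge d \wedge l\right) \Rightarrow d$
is always true.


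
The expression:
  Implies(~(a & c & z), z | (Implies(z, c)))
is always true.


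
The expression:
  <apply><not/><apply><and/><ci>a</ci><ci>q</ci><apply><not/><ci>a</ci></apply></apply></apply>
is always true.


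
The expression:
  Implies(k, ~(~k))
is always true.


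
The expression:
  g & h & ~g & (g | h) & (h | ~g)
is never true.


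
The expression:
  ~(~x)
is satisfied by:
  {x: True}


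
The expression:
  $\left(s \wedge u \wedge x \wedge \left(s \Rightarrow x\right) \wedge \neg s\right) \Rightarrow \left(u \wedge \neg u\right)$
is always true.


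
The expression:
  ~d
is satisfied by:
  {d: False}


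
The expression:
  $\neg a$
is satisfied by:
  {a: False}


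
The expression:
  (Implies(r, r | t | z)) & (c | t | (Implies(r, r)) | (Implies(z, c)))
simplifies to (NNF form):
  True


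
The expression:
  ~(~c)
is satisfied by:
  {c: True}


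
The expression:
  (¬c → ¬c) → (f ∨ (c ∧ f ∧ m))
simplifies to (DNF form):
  f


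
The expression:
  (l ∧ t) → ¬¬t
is always true.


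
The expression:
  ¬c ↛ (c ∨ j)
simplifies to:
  ¬c ∧ ¬j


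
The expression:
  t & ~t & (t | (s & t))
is never true.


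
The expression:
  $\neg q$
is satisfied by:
  {q: False}


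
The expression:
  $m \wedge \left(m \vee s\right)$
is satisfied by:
  {m: True}


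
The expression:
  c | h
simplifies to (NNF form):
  c | h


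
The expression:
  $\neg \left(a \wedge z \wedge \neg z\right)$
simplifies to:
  $\text{True}$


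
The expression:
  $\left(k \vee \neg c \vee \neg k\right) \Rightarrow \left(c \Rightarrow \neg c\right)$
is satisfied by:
  {c: False}


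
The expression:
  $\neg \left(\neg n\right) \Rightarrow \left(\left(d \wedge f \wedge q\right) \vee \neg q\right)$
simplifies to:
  $\left(d \wedge f\right) \vee \neg n \vee \neg q$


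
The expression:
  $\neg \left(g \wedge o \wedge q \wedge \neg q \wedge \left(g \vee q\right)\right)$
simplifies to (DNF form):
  $\text{True}$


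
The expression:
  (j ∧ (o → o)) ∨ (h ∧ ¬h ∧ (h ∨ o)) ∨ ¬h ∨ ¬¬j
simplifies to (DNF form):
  j ∨ ¬h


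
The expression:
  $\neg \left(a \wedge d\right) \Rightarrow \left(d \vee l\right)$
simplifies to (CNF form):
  $d \vee l$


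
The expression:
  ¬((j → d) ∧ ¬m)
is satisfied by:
  {m: True, j: True, d: False}
  {m: True, j: False, d: False}
  {d: True, m: True, j: True}
  {d: True, m: True, j: False}
  {j: True, d: False, m: False}


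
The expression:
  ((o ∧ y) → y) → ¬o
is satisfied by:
  {o: False}


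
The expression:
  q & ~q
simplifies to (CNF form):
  False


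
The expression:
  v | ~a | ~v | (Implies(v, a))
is always true.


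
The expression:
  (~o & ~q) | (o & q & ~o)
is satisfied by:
  {q: False, o: False}


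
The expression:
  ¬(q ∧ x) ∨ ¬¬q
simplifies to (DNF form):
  True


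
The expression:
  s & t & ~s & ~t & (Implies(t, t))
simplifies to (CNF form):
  False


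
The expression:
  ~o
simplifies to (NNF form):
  ~o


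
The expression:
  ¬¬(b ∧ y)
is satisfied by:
  {b: True, y: True}


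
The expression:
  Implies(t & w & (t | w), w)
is always true.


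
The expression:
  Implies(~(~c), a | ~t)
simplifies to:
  a | ~c | ~t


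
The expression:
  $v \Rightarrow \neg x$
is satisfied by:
  {v: False, x: False}
  {x: True, v: False}
  {v: True, x: False}


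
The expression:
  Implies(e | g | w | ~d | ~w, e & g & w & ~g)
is never true.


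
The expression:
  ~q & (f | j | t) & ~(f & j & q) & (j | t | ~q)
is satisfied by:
  {j: True, t: True, f: True, q: False}
  {j: True, t: True, q: False, f: False}
  {j: True, f: True, q: False, t: False}
  {j: True, q: False, f: False, t: False}
  {t: True, f: True, q: False, j: False}
  {t: True, q: False, f: False, j: False}
  {f: True, t: False, q: False, j: False}


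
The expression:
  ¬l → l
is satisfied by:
  {l: True}


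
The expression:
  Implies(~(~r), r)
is always true.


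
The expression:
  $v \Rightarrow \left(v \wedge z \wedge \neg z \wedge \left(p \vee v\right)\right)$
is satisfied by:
  {v: False}


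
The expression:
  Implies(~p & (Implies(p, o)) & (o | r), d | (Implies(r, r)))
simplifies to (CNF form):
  True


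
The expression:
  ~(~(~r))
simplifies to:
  ~r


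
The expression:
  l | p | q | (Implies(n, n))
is always true.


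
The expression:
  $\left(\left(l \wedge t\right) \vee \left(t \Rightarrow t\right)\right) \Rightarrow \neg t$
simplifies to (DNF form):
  $\neg t$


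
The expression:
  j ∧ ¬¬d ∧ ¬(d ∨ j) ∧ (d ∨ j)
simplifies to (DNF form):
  False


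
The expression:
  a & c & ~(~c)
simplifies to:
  a & c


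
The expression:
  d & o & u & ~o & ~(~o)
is never true.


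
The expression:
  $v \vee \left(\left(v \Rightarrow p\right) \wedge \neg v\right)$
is always true.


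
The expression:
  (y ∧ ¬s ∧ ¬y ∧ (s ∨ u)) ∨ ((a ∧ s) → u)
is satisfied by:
  {u: True, s: False, a: False}
  {s: False, a: False, u: False}
  {a: True, u: True, s: False}
  {a: True, s: False, u: False}
  {u: True, s: True, a: False}
  {s: True, u: False, a: False}
  {a: True, s: True, u: True}


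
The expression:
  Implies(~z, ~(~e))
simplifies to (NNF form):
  e | z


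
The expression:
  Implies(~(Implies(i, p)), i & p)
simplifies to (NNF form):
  p | ~i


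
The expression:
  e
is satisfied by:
  {e: True}


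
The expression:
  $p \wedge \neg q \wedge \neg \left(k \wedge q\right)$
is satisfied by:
  {p: True, q: False}


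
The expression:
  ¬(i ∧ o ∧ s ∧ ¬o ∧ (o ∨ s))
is always true.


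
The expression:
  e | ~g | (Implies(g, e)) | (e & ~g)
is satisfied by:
  {e: True, g: False}
  {g: False, e: False}
  {g: True, e: True}


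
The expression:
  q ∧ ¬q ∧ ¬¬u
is never true.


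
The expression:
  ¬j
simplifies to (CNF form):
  ¬j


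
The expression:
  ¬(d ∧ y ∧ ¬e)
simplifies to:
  e ∨ ¬d ∨ ¬y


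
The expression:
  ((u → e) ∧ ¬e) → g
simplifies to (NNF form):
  e ∨ g ∨ u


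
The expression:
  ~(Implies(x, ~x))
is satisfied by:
  {x: True}


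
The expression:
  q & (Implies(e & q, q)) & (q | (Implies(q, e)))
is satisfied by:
  {q: True}


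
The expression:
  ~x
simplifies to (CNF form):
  ~x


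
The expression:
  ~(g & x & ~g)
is always true.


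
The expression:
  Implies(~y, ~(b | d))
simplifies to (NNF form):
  y | (~b & ~d)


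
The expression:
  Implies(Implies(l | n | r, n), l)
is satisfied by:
  {l: True, r: True, n: False}
  {l: True, r: False, n: False}
  {n: True, l: True, r: True}
  {n: True, l: True, r: False}
  {r: True, n: False, l: False}


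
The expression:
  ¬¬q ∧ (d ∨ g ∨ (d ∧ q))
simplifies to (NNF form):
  q ∧ (d ∨ g)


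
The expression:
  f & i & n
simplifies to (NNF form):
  f & i & n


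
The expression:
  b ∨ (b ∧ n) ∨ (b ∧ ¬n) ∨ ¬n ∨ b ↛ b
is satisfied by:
  {b: True, n: False}
  {n: False, b: False}
  {n: True, b: True}


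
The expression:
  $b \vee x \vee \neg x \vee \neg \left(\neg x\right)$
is always true.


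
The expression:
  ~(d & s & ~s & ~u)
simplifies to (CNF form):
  True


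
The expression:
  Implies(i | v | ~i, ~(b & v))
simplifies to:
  ~b | ~v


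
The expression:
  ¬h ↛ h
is always true.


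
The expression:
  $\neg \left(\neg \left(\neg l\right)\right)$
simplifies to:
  $\neg l$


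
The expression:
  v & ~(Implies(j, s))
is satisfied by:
  {j: True, v: True, s: False}


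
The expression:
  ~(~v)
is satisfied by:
  {v: True}


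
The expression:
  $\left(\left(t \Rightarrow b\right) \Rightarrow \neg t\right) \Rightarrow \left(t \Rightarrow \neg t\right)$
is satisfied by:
  {b: True, t: False}
  {t: False, b: False}
  {t: True, b: True}


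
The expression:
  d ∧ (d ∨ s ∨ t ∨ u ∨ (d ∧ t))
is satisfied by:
  {d: True}


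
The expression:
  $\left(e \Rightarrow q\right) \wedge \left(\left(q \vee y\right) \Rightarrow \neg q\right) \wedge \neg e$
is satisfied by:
  {q: False, e: False}


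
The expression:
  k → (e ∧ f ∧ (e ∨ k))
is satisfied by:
  {f: True, e: True, k: False}
  {f: True, e: False, k: False}
  {e: True, f: False, k: False}
  {f: False, e: False, k: False}
  {k: True, f: True, e: True}


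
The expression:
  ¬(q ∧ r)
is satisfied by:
  {q: False, r: False}
  {r: True, q: False}
  {q: True, r: False}


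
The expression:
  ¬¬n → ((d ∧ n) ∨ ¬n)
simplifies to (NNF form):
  d ∨ ¬n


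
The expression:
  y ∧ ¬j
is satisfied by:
  {y: True, j: False}


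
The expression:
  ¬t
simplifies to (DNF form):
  ¬t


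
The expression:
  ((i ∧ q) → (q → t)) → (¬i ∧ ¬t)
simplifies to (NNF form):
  ¬t ∧ (q ∨ ¬i)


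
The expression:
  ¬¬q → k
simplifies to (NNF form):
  k ∨ ¬q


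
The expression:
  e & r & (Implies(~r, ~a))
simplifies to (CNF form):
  e & r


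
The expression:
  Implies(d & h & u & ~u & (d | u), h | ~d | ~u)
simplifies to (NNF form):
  True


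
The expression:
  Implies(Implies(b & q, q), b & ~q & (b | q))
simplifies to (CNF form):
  b & ~q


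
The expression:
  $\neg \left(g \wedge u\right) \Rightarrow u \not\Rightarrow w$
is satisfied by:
  {g: True, u: True, w: False}
  {u: True, w: False, g: False}
  {g: True, w: True, u: True}


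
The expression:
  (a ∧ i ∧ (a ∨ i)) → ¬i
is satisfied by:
  {a: False, i: False}
  {i: True, a: False}
  {a: True, i: False}


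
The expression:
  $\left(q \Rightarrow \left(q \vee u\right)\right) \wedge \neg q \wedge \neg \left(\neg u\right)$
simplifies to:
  $u \wedge \neg q$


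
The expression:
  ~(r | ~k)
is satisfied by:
  {k: True, r: False}


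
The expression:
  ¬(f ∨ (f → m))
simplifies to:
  False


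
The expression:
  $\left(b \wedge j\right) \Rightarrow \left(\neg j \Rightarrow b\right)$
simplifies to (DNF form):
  $\text{True}$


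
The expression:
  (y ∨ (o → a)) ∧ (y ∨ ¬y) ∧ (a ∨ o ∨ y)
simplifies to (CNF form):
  a ∨ y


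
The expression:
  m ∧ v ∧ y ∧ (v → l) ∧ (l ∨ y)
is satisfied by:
  {v: True, m: True, y: True, l: True}


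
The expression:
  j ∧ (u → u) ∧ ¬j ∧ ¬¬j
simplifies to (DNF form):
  False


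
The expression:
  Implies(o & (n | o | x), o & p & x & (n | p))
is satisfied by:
  {p: True, x: True, o: False}
  {p: True, x: False, o: False}
  {x: True, p: False, o: False}
  {p: False, x: False, o: False}
  {o: True, p: True, x: True}


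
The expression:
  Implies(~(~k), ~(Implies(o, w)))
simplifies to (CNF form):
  (o | ~k) & (~k | ~w)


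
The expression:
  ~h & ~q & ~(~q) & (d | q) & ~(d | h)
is never true.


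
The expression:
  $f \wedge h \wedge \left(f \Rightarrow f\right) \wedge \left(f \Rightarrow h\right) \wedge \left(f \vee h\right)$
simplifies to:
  $f \wedge h$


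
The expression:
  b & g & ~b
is never true.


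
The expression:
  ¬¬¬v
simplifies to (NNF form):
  ¬v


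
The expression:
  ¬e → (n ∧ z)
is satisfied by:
  {n: True, e: True, z: True}
  {n: True, e: True, z: False}
  {e: True, z: True, n: False}
  {e: True, z: False, n: False}
  {n: True, z: True, e: False}


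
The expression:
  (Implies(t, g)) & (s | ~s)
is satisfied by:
  {g: True, t: False}
  {t: False, g: False}
  {t: True, g: True}


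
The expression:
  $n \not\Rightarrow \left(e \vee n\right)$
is never true.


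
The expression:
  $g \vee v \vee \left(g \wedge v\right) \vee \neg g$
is always true.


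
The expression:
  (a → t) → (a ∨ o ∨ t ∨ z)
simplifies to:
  a ∨ o ∨ t ∨ z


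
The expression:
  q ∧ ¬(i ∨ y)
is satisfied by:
  {q: True, i: False, y: False}


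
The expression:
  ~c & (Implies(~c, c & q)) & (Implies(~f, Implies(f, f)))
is never true.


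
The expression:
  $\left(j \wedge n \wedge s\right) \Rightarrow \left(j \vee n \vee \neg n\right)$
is always true.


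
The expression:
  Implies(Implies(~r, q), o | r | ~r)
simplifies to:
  True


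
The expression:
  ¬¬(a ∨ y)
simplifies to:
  a ∨ y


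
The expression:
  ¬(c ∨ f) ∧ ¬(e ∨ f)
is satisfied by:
  {e: False, f: False, c: False}


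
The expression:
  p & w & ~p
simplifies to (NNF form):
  False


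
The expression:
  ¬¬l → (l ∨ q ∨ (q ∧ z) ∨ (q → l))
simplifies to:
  True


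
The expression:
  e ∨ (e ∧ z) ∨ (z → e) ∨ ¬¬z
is always true.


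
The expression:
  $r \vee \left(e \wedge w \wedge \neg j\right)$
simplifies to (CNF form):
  $\left(e \vee r\right) \wedge \left(r \vee w\right) \wedge \left(r \vee \neg j\right)$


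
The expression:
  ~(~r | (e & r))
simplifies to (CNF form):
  r & ~e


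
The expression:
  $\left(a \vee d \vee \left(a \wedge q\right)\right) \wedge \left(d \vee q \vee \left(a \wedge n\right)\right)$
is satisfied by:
  {a: True, d: True, n: True, q: True}
  {a: True, d: True, n: True, q: False}
  {a: True, d: True, q: True, n: False}
  {a: True, d: True, q: False, n: False}
  {d: True, n: True, q: True, a: False}
  {d: True, n: True, q: False, a: False}
  {d: True, n: False, q: True, a: False}
  {d: True, n: False, q: False, a: False}
  {a: True, n: True, q: True, d: False}
  {a: True, n: True, q: False, d: False}
  {a: True, q: True, n: False, d: False}


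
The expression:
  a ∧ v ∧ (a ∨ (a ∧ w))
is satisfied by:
  {a: True, v: True}


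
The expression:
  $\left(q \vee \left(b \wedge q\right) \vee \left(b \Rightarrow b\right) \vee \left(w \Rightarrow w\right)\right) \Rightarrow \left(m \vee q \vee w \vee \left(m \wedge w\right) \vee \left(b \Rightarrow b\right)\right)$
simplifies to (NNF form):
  $\text{True}$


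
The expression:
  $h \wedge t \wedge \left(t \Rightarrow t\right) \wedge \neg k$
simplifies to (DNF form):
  $h \wedge t \wedge \neg k$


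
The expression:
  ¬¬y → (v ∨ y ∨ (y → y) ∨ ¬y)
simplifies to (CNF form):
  True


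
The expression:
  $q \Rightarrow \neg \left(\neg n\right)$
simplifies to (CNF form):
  $n \vee \neg q$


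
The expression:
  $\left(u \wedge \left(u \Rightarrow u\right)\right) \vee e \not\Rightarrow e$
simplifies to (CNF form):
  $u$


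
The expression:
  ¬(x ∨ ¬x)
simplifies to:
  False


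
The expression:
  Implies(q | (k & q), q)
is always true.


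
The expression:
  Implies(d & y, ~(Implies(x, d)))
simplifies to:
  ~d | ~y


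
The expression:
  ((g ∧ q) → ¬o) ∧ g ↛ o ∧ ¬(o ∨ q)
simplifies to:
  g ∧ ¬o ∧ ¬q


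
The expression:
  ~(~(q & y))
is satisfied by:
  {y: True, q: True}


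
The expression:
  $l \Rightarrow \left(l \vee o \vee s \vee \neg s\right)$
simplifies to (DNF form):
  $\text{True}$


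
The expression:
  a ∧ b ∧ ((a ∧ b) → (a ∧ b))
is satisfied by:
  {a: True, b: True}


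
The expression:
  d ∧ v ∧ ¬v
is never true.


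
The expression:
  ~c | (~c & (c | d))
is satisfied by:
  {c: False}


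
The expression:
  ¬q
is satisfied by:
  {q: False}


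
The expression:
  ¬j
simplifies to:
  ¬j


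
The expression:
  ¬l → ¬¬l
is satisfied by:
  {l: True}


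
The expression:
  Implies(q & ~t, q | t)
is always true.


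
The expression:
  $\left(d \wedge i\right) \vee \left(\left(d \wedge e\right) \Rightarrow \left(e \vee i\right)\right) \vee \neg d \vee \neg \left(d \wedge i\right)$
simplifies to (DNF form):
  $\text{True}$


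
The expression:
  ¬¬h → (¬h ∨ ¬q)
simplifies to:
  ¬h ∨ ¬q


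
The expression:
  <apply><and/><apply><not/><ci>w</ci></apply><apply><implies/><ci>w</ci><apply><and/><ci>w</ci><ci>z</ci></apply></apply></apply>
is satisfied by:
  {w: False}


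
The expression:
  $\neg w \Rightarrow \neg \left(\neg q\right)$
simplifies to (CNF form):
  $q \vee w$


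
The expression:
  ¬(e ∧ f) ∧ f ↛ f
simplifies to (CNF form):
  False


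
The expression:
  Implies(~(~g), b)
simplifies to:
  b | ~g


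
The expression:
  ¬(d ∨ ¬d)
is never true.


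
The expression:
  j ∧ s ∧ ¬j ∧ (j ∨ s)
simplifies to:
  False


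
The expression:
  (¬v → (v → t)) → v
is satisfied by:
  {v: True}


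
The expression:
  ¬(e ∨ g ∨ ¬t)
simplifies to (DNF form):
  t ∧ ¬e ∧ ¬g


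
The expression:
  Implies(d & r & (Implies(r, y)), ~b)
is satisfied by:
  {d: False, y: False, b: False, r: False}
  {r: True, d: False, y: False, b: False}
  {b: True, d: False, y: False, r: False}
  {r: True, b: True, d: False, y: False}
  {y: True, r: False, d: False, b: False}
  {r: True, y: True, d: False, b: False}
  {b: True, y: True, r: False, d: False}
  {r: True, b: True, y: True, d: False}
  {d: True, b: False, y: False, r: False}
  {r: True, d: True, b: False, y: False}
  {b: True, d: True, r: False, y: False}
  {r: True, b: True, d: True, y: False}
  {y: True, d: True, b: False, r: False}
  {r: True, y: True, d: True, b: False}
  {b: True, y: True, d: True, r: False}


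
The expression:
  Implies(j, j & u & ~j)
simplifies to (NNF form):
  ~j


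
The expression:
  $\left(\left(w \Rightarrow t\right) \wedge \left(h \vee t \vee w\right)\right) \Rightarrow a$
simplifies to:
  $a \vee \left(w \wedge \neg t\right) \vee \left(\neg h \wedge \neg t\right)$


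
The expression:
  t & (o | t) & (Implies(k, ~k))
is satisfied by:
  {t: True, k: False}


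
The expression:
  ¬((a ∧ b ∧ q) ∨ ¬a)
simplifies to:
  a ∧ (¬b ∨ ¬q)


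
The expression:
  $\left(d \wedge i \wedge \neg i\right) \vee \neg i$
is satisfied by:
  {i: False}


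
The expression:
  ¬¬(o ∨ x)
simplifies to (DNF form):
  o ∨ x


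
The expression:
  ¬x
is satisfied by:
  {x: False}


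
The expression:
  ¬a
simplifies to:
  ¬a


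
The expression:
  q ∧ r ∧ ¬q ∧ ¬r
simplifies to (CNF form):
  False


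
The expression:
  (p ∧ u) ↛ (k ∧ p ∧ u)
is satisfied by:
  {p: True, u: True, k: False}


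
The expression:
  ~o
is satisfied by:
  {o: False}


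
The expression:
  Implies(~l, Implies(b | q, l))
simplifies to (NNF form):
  l | (~b & ~q)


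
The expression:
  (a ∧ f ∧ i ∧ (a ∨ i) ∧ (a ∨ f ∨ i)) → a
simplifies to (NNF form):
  True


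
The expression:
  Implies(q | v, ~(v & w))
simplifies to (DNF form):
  ~v | ~w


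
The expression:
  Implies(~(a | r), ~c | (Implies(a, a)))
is always true.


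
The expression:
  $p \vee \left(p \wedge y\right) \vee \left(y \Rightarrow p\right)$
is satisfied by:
  {p: True, y: False}
  {y: False, p: False}
  {y: True, p: True}


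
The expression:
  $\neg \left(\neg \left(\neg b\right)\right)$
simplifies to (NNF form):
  $\neg b$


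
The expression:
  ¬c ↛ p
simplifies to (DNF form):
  p ∨ ¬c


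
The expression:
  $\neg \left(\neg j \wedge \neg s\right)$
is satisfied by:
  {s: True, j: True}
  {s: True, j: False}
  {j: True, s: False}


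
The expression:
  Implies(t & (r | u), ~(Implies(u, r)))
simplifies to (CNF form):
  ~r | ~t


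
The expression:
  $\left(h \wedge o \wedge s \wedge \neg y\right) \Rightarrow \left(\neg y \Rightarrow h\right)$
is always true.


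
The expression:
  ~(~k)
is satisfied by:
  {k: True}


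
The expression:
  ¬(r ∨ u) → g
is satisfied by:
  {r: True, g: True, u: True}
  {r: True, g: True, u: False}
  {r: True, u: True, g: False}
  {r: True, u: False, g: False}
  {g: True, u: True, r: False}
  {g: True, u: False, r: False}
  {u: True, g: False, r: False}


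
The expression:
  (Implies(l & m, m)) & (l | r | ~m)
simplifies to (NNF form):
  l | r | ~m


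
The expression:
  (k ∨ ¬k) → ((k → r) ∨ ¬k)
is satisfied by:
  {r: True, k: False}
  {k: False, r: False}
  {k: True, r: True}


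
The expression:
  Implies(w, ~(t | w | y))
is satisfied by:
  {w: False}


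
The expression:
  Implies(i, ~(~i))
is always true.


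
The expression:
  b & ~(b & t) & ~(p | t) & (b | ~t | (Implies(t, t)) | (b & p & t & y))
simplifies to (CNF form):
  b & ~p & ~t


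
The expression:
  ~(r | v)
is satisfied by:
  {v: False, r: False}


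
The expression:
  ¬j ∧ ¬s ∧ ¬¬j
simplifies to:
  False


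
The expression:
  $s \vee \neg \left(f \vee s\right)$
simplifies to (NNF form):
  $s \vee \neg f$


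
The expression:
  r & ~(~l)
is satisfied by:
  {r: True, l: True}


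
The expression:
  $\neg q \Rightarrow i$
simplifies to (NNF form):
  $i \vee q$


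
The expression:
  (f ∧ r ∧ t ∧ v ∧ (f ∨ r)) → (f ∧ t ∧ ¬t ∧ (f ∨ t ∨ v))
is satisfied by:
  {v: False, t: False, r: False, f: False}
  {f: True, v: False, t: False, r: False}
  {r: True, v: False, t: False, f: False}
  {f: True, r: True, v: False, t: False}
  {t: True, f: False, v: False, r: False}
  {f: True, t: True, v: False, r: False}
  {r: True, t: True, f: False, v: False}
  {f: True, r: True, t: True, v: False}
  {v: True, r: False, t: False, f: False}
  {f: True, v: True, r: False, t: False}
  {r: True, v: True, f: False, t: False}
  {f: True, r: True, v: True, t: False}
  {t: True, v: True, r: False, f: False}
  {f: True, t: True, v: True, r: False}
  {r: True, t: True, v: True, f: False}


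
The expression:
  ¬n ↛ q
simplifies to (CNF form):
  q ∨ ¬n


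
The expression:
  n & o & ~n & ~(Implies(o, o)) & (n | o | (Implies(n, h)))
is never true.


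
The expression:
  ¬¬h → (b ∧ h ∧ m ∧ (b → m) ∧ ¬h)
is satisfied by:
  {h: False}


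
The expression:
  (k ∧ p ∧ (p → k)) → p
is always true.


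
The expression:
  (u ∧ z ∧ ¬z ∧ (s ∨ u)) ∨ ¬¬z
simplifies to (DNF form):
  z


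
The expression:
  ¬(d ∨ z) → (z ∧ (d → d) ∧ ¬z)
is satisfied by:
  {d: True, z: True}
  {d: True, z: False}
  {z: True, d: False}


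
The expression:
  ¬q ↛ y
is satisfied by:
  {y: True, q: False}
  {q: False, y: False}
  {q: True, y: True}


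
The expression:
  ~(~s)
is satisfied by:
  {s: True}


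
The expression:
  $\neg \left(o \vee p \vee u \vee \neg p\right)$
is never true.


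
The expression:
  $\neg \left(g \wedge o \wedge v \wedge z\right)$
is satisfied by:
  {g: False, v: False, z: False, o: False}
  {o: True, g: False, v: False, z: False}
  {z: True, g: False, v: False, o: False}
  {o: True, z: True, g: False, v: False}
  {v: True, o: False, g: False, z: False}
  {o: True, v: True, g: False, z: False}
  {z: True, v: True, o: False, g: False}
  {o: True, z: True, v: True, g: False}
  {g: True, z: False, v: False, o: False}
  {o: True, g: True, z: False, v: False}
  {z: True, g: True, o: False, v: False}
  {o: True, z: True, g: True, v: False}
  {v: True, g: True, z: False, o: False}
  {o: True, v: True, g: True, z: False}
  {z: True, v: True, g: True, o: False}


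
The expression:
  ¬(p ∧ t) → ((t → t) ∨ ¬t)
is always true.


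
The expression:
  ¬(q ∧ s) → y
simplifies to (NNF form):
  y ∨ (q ∧ s)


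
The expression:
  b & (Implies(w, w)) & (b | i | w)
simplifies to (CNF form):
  b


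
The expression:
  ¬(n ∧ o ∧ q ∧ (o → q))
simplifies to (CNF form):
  ¬n ∨ ¬o ∨ ¬q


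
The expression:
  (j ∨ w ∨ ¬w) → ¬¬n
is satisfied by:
  {n: True}


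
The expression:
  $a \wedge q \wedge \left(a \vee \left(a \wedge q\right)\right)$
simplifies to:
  $a \wedge q$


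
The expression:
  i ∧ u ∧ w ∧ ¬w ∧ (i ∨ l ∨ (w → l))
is never true.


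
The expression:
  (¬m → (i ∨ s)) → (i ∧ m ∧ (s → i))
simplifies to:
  (i ∨ ¬m) ∧ (i ∨ ¬s) ∧ (m ∨ ¬i)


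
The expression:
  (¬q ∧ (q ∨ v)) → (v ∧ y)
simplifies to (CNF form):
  q ∨ y ∨ ¬v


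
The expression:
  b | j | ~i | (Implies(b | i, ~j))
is always true.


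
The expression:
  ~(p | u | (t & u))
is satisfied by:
  {u: False, p: False}


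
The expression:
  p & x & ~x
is never true.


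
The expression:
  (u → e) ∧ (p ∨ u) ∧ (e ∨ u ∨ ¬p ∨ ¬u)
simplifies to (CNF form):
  (e ∨ p) ∧ (e ∨ ¬u) ∧ (p ∨ u) ∧ (u ∨ ¬u)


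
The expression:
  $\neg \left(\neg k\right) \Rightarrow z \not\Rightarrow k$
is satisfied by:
  {k: False}


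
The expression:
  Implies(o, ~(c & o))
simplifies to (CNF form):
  ~c | ~o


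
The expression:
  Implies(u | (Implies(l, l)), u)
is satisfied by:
  {u: True}


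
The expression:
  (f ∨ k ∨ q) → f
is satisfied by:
  {f: True, k: False, q: False}
  {q: True, f: True, k: False}
  {f: True, k: True, q: False}
  {q: True, f: True, k: True}
  {q: False, k: False, f: False}


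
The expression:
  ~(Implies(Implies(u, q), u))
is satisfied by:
  {u: False}


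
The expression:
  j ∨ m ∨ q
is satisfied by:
  {q: True, m: True, j: True}
  {q: True, m: True, j: False}
  {q: True, j: True, m: False}
  {q: True, j: False, m: False}
  {m: True, j: True, q: False}
  {m: True, j: False, q: False}
  {j: True, m: False, q: False}


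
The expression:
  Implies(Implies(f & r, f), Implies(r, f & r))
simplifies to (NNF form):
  f | ~r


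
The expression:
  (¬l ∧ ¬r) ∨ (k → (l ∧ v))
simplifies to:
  (l ∧ v) ∨ (¬l ∧ ¬r) ∨ ¬k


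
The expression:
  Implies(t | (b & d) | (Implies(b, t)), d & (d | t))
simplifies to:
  d | (b & ~t)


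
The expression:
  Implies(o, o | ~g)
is always true.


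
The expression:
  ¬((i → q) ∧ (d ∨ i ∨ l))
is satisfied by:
  {i: True, l: False, q: False, d: False}
  {i: True, d: True, l: False, q: False}
  {i: True, l: True, q: False, d: False}
  {i: True, d: True, l: True, q: False}
  {d: False, l: False, q: False, i: False}
  {q: True, d: False, l: False, i: False}


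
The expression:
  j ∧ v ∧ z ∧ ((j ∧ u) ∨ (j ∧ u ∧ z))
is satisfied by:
  {z: True, j: True, u: True, v: True}


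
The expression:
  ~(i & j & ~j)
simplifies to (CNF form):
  True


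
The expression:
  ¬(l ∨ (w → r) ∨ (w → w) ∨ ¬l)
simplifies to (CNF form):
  False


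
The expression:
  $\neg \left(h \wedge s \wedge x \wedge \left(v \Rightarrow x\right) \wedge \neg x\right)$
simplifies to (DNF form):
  $\text{True}$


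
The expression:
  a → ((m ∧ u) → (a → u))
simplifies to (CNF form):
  True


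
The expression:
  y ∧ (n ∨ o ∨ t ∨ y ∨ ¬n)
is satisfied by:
  {y: True}


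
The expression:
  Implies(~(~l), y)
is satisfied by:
  {y: True, l: False}
  {l: False, y: False}
  {l: True, y: True}


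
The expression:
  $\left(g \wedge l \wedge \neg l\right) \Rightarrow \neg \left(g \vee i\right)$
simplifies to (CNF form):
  $\text{True}$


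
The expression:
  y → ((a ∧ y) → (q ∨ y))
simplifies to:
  True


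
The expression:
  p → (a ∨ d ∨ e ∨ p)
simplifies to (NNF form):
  True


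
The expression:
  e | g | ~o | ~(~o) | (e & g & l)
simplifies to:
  True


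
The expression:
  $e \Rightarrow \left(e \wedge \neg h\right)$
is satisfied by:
  {h: False, e: False}
  {e: True, h: False}
  {h: True, e: False}


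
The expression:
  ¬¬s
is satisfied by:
  {s: True}


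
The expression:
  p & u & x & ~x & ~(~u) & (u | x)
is never true.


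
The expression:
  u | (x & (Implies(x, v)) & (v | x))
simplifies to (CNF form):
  (u | v) & (u | x)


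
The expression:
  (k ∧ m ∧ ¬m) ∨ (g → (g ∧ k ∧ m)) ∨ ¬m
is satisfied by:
  {k: True, g: False, m: False}
  {g: False, m: False, k: False}
  {k: True, m: True, g: False}
  {m: True, g: False, k: False}
  {k: True, g: True, m: False}
  {g: True, k: False, m: False}
  {k: True, m: True, g: True}


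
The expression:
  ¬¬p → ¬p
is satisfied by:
  {p: False}


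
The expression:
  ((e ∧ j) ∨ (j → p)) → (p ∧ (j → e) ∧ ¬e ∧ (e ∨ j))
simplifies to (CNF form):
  j ∧ ¬e ∧ ¬p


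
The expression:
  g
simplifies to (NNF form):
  g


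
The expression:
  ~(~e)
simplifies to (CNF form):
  e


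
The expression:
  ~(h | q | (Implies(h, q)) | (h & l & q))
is never true.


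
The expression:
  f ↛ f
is never true.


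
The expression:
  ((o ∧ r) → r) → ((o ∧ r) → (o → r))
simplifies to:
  True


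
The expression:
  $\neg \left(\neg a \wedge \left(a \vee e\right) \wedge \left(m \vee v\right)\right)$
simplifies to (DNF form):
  $a \vee \left(\neg m \wedge \neg v\right) \vee \neg e$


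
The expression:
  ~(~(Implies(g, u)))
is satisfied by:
  {u: True, g: False}
  {g: False, u: False}
  {g: True, u: True}


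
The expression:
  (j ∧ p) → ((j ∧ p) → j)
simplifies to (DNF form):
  True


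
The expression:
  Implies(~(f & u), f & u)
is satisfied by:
  {u: True, f: True}


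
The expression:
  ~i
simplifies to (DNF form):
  ~i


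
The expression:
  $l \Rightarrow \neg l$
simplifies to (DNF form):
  $\neg l$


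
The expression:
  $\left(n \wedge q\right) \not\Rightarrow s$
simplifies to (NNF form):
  $n \wedge q \wedge \neg s$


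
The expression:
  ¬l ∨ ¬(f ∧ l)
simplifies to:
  ¬f ∨ ¬l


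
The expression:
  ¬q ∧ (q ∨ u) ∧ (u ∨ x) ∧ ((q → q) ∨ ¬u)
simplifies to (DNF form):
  u ∧ ¬q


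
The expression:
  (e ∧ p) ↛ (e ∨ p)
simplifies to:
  False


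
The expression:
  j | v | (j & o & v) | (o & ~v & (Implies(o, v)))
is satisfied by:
  {v: True, j: True}
  {v: True, j: False}
  {j: True, v: False}


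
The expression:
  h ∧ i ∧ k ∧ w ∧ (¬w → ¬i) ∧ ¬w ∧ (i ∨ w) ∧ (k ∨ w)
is never true.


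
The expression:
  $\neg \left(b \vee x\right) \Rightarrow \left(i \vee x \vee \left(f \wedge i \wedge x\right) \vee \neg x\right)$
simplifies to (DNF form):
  $\text{True}$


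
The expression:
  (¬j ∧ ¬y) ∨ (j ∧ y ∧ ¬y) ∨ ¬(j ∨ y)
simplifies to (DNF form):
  ¬j ∧ ¬y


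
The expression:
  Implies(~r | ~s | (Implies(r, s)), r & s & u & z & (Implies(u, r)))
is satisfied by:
  {r: True, z: True, u: True, s: True}


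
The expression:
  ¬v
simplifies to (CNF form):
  ¬v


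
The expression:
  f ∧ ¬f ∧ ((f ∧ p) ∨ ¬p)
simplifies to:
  False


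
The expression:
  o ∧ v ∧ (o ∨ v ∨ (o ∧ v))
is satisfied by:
  {o: True, v: True}


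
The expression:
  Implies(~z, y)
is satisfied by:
  {y: True, z: True}
  {y: True, z: False}
  {z: True, y: False}


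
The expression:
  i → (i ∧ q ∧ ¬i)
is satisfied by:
  {i: False}


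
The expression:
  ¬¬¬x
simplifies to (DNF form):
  ¬x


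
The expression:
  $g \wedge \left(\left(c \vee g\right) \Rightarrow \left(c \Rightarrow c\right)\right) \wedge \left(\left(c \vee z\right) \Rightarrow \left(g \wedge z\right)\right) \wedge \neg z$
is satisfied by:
  {g: True, z: False, c: False}


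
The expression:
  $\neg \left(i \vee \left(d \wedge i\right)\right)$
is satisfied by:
  {i: False}


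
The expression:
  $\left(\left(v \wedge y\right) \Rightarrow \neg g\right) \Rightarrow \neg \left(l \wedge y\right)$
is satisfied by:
  {v: True, g: True, l: False, y: False}
  {v: True, g: False, l: False, y: False}
  {g: True, v: False, l: False, y: False}
  {v: False, g: False, l: False, y: False}
  {y: True, v: True, g: True, l: False}
  {y: True, v: True, g: False, l: False}
  {y: True, g: True, v: False, l: False}
  {y: True, g: False, v: False, l: False}
  {v: True, l: True, g: True, y: False}
  {v: True, l: True, g: False, y: False}
  {l: True, g: True, v: False, y: False}
  {l: True, v: False, g: False, y: False}
  {y: True, v: True, l: True, g: True}


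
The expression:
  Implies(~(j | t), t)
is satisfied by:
  {t: True, j: True}
  {t: True, j: False}
  {j: True, t: False}


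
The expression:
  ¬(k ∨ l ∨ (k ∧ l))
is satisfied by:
  {l: False, k: False}


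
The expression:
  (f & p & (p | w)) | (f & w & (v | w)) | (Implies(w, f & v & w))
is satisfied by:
  {f: True, w: False}
  {w: False, f: False}
  {w: True, f: True}


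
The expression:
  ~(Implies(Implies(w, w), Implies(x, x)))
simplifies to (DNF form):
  False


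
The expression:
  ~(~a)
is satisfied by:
  {a: True}


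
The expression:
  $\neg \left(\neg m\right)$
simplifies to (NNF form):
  $m$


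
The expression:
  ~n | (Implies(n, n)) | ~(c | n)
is always true.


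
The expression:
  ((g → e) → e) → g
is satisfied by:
  {g: True, e: False}
  {e: False, g: False}
  {e: True, g: True}


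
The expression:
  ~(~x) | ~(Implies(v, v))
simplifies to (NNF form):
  x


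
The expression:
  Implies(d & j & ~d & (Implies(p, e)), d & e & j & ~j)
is always true.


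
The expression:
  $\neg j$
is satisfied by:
  {j: False}


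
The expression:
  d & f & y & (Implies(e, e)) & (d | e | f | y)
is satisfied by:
  {y: True, d: True, f: True}


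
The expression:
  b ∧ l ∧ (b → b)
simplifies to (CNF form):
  b ∧ l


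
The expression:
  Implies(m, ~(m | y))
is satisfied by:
  {m: False}


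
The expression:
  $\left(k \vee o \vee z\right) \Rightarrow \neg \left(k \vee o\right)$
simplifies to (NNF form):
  $\neg k \wedge \neg o$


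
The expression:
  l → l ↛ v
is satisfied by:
  {l: False, v: False}
  {v: True, l: False}
  {l: True, v: False}


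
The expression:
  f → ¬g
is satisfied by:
  {g: False, f: False}
  {f: True, g: False}
  {g: True, f: False}


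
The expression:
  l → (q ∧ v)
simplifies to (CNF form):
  (q ∨ ¬l) ∧ (v ∨ ¬l)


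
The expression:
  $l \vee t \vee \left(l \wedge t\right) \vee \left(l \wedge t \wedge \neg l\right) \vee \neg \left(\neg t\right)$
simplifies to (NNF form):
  $l \vee t$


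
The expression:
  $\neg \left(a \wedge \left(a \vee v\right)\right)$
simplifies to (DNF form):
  $\neg a$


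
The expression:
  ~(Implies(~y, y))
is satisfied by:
  {y: False}


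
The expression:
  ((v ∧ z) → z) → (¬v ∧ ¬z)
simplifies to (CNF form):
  ¬v ∧ ¬z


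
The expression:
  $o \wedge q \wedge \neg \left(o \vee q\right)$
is never true.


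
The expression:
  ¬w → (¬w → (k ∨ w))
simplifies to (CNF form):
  k ∨ w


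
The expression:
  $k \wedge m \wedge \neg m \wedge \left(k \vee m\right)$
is never true.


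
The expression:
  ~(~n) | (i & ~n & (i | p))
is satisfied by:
  {i: True, n: True}
  {i: True, n: False}
  {n: True, i: False}


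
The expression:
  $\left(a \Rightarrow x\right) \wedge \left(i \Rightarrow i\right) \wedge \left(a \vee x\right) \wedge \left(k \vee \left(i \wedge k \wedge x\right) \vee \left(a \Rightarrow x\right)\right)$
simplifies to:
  $x$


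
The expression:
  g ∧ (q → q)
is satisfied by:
  {g: True}


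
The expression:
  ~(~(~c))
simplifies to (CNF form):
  ~c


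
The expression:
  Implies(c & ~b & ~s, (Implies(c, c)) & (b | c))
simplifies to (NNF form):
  True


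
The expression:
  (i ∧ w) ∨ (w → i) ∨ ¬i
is always true.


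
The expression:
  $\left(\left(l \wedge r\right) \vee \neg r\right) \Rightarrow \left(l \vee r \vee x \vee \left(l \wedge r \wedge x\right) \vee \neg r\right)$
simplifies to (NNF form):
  $\text{True}$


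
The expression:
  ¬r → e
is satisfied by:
  {r: True, e: True}
  {r: True, e: False}
  {e: True, r: False}


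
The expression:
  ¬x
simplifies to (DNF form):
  ¬x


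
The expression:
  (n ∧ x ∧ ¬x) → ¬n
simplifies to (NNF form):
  True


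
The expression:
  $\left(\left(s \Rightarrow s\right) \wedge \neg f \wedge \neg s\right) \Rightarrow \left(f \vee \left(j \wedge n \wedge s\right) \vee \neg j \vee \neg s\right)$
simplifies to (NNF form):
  $\text{True}$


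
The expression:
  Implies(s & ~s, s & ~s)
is always true.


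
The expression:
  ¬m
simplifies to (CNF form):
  ¬m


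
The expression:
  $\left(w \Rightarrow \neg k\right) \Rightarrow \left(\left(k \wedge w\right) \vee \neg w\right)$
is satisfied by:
  {k: True, w: False}
  {w: False, k: False}
  {w: True, k: True}


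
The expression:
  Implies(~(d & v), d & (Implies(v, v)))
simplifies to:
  d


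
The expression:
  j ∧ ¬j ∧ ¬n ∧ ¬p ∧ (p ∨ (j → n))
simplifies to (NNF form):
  False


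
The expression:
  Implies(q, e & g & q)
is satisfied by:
  {g: True, e: True, q: False}
  {g: True, e: False, q: False}
  {e: True, g: False, q: False}
  {g: False, e: False, q: False}
  {q: True, g: True, e: True}


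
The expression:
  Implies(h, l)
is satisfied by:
  {l: True, h: False}
  {h: False, l: False}
  {h: True, l: True}


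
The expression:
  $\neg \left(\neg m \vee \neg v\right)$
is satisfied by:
  {m: True, v: True}


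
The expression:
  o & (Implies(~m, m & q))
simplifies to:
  m & o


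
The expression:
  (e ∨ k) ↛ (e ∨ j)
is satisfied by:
  {k: True, e: False, j: False}


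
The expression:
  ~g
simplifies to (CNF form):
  ~g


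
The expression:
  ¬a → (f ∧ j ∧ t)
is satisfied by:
  {a: True, j: True, t: True, f: True}
  {a: True, j: True, t: True, f: False}
  {a: True, j: True, f: True, t: False}
  {a: True, j: True, f: False, t: False}
  {a: True, t: True, f: True, j: False}
  {a: True, t: True, f: False, j: False}
  {a: True, t: False, f: True, j: False}
  {a: True, t: False, f: False, j: False}
  {j: True, t: True, f: True, a: False}


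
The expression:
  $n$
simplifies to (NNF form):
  $n$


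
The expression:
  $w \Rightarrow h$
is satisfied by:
  {h: True, w: False}
  {w: False, h: False}
  {w: True, h: True}


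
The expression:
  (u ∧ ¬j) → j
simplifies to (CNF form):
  j ∨ ¬u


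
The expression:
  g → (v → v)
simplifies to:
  True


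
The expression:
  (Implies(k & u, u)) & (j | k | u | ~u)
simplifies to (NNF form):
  True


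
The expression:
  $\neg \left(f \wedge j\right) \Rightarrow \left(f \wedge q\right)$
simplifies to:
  $f \wedge \left(j \vee q\right)$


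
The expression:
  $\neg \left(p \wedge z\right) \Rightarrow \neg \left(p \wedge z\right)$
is always true.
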